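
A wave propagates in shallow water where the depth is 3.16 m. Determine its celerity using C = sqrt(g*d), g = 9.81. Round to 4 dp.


Using the shallow-water approximation:
C = sqrt(g * d) = sqrt(9.81 * 3.16)
C = sqrt(30.9996)
C = 5.5677 m/s

5.5677


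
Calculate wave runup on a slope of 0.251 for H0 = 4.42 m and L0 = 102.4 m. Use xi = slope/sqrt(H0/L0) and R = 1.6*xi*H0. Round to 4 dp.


xi = slope / sqrt(H0/L0)
H0/L0 = 4.42/102.4 = 0.043164
sqrt(0.043164) = 0.207760
xi = 0.251 / 0.207760 = 1.208127
R = 1.6 * xi * H0 = 1.6 * 1.208127 * 4.42
R = 8.5439 m

8.5439


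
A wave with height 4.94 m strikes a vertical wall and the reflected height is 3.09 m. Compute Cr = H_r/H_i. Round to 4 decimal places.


Cr = H_r / H_i
Cr = 3.09 / 4.94
Cr = 0.6255

0.6255


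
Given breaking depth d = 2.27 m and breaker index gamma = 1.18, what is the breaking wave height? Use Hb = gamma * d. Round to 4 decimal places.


Hb = gamma * d
Hb = 1.18 * 2.27
Hb = 2.6786 m

2.6786


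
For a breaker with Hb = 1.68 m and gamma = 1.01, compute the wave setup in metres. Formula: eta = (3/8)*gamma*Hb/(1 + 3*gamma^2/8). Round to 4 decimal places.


eta = (3/8) * gamma * Hb / (1 + 3*gamma^2/8)
Numerator = (3/8) * 1.01 * 1.68 = 0.636300
Denominator = 1 + 3*1.01^2/8 = 1 + 0.382538 = 1.382538
eta = 0.636300 / 1.382538
eta = 0.4602 m

0.4602


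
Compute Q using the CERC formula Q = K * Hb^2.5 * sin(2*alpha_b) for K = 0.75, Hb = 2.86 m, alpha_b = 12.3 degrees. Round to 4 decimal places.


Q = K * Hb^2.5 * sin(2 * alpha_b)
Hb^2.5 = 2.86^2.5 = 13.832959
sin(2 * 12.3) = sin(24.6) = 0.416281
Q = 0.75 * 13.832959 * 0.416281
Q = 4.3188 m^3/s

4.3188


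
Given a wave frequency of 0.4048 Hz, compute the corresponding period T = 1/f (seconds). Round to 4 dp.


T = 1 / f
T = 1 / 0.4048
T = 2.4704 s

2.4704


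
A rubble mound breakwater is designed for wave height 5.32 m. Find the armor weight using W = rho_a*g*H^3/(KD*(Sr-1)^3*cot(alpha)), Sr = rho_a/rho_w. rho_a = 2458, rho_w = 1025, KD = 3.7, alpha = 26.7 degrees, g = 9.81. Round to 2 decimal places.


Sr = rho_a / rho_w = 2458 / 1025 = 2.398049
(Sr - 1) = 1.398049
(Sr - 1)^3 = 2.732543
cot(26.7) = 1 / tan(26.7) = 1 / 0.502948 = 1.988279
Numerator = 2458 * 9.81 * 5.32^3 = 3630661.6914
Denominator = 3.7 * 2.732543 * 1.988279 = 20.102310
W = 3630661.6914 / 20.102310
W = 180609.18 N

180609.18


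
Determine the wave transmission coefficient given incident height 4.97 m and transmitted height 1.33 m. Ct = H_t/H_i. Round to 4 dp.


Ct = H_t / H_i
Ct = 1.33 / 4.97
Ct = 0.2676

0.2676


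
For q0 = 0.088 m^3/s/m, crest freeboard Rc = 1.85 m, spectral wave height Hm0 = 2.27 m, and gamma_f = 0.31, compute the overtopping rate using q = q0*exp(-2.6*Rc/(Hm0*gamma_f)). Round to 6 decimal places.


q = q0 * exp(-2.6 * Rc / (Hm0 * gamma_f))
Exponent = -2.6 * 1.85 / (2.27 * 0.31)
= -2.6 * 1.85 / 0.7037
= -6.835299
exp(-6.835299) = 0.001075
q = 0.088 * 0.001075
q = 0.000095 m^3/s/m

0.000095


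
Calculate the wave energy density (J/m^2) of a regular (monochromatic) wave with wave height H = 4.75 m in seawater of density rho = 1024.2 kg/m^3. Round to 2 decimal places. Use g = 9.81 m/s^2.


E = (1/8) * rho * g * H^2
E = (1/8) * 1024.2 * 9.81 * 4.75^2
E = 0.125 * 1024.2 * 9.81 * 22.5625
E = 28336.81 J/m^2

28336.81


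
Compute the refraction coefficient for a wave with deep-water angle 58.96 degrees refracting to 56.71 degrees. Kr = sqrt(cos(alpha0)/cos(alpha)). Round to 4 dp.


Kr = sqrt(cos(alpha0) / cos(alpha))
cos(58.96) = 0.515636
cos(56.71) = 0.548877
Kr = sqrt(0.515636 / 0.548877)
Kr = sqrt(0.939439)
Kr = 0.9692

0.9692


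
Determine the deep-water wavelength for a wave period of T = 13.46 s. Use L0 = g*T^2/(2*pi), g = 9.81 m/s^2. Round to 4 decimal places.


L0 = g * T^2 / (2 * pi)
L0 = 9.81 * 13.46^2 / (2 * pi)
L0 = 9.81 * 181.1716 / 6.28319
L0 = 1777.2934 / 6.28319
L0 = 282.8650 m

282.8650


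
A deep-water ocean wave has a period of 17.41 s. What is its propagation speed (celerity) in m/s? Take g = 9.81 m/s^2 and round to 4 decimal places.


We use the deep-water celerity formula:
C = g * T / (2 * pi)
C = 9.81 * 17.41 / (2 * 3.14159...)
C = 170.792100 / 6.283185
C = 27.1824 m/s

27.1824


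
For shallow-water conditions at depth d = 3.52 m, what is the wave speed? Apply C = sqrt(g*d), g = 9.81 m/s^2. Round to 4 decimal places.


Using the shallow-water approximation:
C = sqrt(g * d) = sqrt(9.81 * 3.52)
C = sqrt(34.5312)
C = 5.8763 m/s

5.8763


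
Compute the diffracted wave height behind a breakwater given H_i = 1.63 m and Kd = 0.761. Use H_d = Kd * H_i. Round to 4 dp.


H_d = Kd * H_i
H_d = 0.761 * 1.63
H_d = 1.2404 m

1.2404


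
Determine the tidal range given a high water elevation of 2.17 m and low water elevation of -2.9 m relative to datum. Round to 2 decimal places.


Tidal range = High water - Low water
Tidal range = 2.17 - (-2.9)
Tidal range = 5.07 m

5.07


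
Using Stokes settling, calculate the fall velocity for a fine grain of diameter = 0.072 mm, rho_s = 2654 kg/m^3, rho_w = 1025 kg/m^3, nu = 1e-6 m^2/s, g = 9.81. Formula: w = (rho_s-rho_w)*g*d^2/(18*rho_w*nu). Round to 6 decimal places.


w = (rho_s - rho_w) * g * d^2 / (18 * rho_w * nu)
d = 0.072 mm = 0.000072 m
rho_s - rho_w = 2654 - 1025 = 1629
Numerator = 1629 * 9.81 * (0.000072)^2 = 0.000082842860
Denominator = 18 * 1025 * 1e-6 = 0.018450
w = 0.004490 m/s

0.004490


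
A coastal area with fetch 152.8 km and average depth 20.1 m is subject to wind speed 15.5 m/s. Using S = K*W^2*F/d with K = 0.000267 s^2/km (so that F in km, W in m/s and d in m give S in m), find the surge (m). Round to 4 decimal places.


S = K * W^2 * F / d
W^2 = 15.5^2 = 240.25
S = 0.000267 * 240.25 * 152.8 / 20.1
Numerator = 0.000267 * 240.25 * 152.8 = 9.801623
S = 9.801623 / 20.1 = 0.4876 m

0.4876


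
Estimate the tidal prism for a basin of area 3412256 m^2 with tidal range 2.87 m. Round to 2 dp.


Tidal prism = Area * Tidal range
P = 3412256 * 2.87
P = 9793174.72 m^3

9793174.72


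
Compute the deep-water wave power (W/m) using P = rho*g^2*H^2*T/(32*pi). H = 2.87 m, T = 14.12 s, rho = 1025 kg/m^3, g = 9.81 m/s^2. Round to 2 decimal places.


P = rho * g^2 * H^2 * T / (32 * pi)
P = 1025 * 9.81^2 * 2.87^2 * 14.12 / (32 * pi)
P = 1025 * 96.2361 * 8.2369 * 14.12 / 100.53096
P = 114119.67 W/m

114119.67


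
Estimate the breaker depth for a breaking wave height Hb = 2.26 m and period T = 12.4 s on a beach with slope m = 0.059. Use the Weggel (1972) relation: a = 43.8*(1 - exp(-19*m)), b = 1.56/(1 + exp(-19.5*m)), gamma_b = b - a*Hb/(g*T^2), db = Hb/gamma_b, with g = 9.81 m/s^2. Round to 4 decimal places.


a = 43.8 * (1 - exp(-19 * m))
exp(-19 * 0.059) = exp(-1.1210) = 0.325954
a = 43.8 * (1 - 0.325954) = 29.523229
b = 1.56 / (1 + exp(-19.5 * m))
exp(-19.5 * 0.059) = exp(-1.1505) = 0.316478
b = 1.56 / (1 + 0.316478) = 1.184979
Hb / (g * T^2) = 2.26 / (9.81 * 12.4^2) = 2.26 / 1508.3856 = 0.00149829
gamma_b = b - a * Hb/(g*T^2) = 1.184979 - 29.523229 * 0.00149829 = 1.140745
db = Hb / gamma_b = 2.26 / 1.140745
db = 1.9812 m

1.9812


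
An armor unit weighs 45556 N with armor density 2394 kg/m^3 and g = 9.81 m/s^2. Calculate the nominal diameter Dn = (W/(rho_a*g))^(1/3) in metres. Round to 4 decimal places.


V = W / (rho_a * g)
V = 45556 / (2394 * 9.81)
V = 45556 / 23485.14
V = 1.939780 m^3
Dn = V^(1/3) = 1.939780^(1/3)
Dn = 1.2471 m

1.2471


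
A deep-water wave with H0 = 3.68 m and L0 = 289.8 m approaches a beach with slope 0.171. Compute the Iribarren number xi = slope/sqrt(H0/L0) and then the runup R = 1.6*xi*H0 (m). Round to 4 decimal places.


xi = slope / sqrt(H0/L0)
H0/L0 = 3.68/289.8 = 0.012698
sqrt(0.012698) = 0.112687
xi = 0.171 / 0.112687 = 1.517474
R = 1.6 * xi * H0 = 1.6 * 1.517474 * 3.68
R = 8.9349 m

8.9349


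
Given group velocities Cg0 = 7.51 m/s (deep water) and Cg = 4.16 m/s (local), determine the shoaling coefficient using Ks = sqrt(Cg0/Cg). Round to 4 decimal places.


Ks = sqrt(Cg0 / Cg)
Ks = sqrt(7.51 / 4.16)
Ks = sqrt(1.8053)
Ks = 1.3436

1.3436


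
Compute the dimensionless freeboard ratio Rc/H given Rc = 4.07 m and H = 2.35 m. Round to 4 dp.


Relative freeboard = Rc / H
= 4.07 / 2.35
= 1.7319

1.7319


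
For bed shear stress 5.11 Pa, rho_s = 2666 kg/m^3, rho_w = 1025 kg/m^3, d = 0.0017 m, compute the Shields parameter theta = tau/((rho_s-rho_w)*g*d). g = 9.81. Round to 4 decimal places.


theta = tau / ((rho_s - rho_w) * g * d)
rho_s - rho_w = 2666 - 1025 = 1641
Denominator = 1641 * 9.81 * 0.0017 = 27.366957
theta = 5.11 / 27.366957
theta = 0.1867

0.1867


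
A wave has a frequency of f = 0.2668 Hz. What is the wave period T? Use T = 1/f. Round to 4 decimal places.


T = 1 / f
T = 1 / 0.2668
T = 3.7481 s

3.7481


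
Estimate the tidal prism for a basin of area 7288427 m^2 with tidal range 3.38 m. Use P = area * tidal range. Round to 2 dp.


Tidal prism = Area * Tidal range
P = 7288427 * 3.38
P = 24634883.26 m^3

24634883.26


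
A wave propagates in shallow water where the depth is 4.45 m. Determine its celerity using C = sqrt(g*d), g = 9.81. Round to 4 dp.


Using the shallow-water approximation:
C = sqrt(g * d) = sqrt(9.81 * 4.45)
C = sqrt(43.6545)
C = 6.6072 m/s

6.6072


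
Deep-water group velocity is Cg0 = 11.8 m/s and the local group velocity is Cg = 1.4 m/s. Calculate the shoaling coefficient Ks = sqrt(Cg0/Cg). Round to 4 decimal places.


Ks = sqrt(Cg0 / Cg)
Ks = sqrt(11.8 / 1.4)
Ks = sqrt(8.4286)
Ks = 2.9032

2.9032


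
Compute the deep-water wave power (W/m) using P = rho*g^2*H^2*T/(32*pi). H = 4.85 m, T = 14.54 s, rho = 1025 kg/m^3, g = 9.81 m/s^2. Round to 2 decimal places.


P = rho * g^2 * H^2 * T / (32 * pi)
P = 1025 * 9.81^2 * 4.85^2 * 14.54 / (32 * pi)
P = 1025 * 96.2361 * 23.5225 * 14.54 / 100.53096
P = 335590.70 W/m

335590.70


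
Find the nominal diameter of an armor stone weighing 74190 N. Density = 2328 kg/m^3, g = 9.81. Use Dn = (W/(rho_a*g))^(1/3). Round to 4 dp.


V = W / (rho_a * g)
V = 74190 / (2328 * 9.81)
V = 74190 / 22837.68
V = 3.248579 m^3
Dn = V^(1/3) = 3.248579^(1/3)
Dn = 1.4810 m

1.4810


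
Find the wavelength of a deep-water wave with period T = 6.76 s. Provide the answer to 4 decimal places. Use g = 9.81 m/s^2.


L0 = g * T^2 / (2 * pi)
L0 = 9.81 * 6.76^2 / (2 * pi)
L0 = 9.81 * 45.6976 / 6.28319
L0 = 448.2935 / 6.28319
L0 = 71.3481 m

71.3481


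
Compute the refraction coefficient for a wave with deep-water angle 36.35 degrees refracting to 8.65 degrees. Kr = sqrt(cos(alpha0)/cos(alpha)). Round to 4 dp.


Kr = sqrt(cos(alpha0) / cos(alpha))
cos(36.35) = 0.805411
cos(8.65) = 0.988626
Kr = sqrt(0.805411 / 0.988626)
Kr = sqrt(0.814678)
Kr = 0.9026

0.9026


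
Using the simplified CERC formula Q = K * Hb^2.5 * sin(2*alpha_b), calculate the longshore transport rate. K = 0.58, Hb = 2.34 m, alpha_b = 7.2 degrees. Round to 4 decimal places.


Q = K * Hb^2.5 * sin(2 * alpha_b)
Hb^2.5 = 2.34^2.5 = 8.376057
sin(2 * 7.2) = sin(14.4) = 0.248690
Q = 0.58 * 8.376057 * 0.248690
Q = 1.2082 m^3/s

1.2082


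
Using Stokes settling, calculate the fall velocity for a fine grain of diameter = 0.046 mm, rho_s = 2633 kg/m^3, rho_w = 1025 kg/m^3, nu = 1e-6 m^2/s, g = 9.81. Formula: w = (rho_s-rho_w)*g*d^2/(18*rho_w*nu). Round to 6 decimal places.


w = (rho_s - rho_w) * g * d^2 / (18 * rho_w * nu)
d = 0.046 mm = 0.000046 m
rho_s - rho_w = 2633 - 1025 = 1608
Numerator = 1608 * 9.81 * (0.000046)^2 = 0.000033378800
Denominator = 18 * 1025 * 1e-6 = 0.018450
w = 0.001809 m/s

0.001809


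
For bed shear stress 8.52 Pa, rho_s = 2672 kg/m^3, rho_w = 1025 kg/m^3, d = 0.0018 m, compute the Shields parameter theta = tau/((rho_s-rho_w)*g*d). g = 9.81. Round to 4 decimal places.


theta = tau / ((rho_s - rho_w) * g * d)
rho_s - rho_w = 2672 - 1025 = 1647
Denominator = 1647 * 9.81 * 0.0018 = 29.082726
theta = 8.52 / 29.082726
theta = 0.2930

0.2930


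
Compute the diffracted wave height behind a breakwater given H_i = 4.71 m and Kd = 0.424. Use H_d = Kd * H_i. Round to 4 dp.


H_d = Kd * H_i
H_d = 0.424 * 4.71
H_d = 1.9970 m

1.9970


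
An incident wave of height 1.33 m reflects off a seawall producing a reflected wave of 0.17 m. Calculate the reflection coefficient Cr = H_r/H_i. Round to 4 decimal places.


Cr = H_r / H_i
Cr = 0.17 / 1.33
Cr = 0.1278

0.1278


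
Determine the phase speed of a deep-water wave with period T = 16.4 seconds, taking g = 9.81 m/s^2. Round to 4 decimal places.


We use the deep-water celerity formula:
C = g * T / (2 * pi)
C = 9.81 * 16.4 / (2 * 3.14159...)
C = 160.884000 / 6.283185
C = 25.6055 m/s

25.6055


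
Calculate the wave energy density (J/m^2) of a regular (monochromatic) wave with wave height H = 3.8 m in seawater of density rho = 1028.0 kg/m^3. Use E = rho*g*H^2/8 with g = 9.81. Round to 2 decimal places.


E = (1/8) * rho * g * H^2
E = (1/8) * 1028.0 * 9.81 * 3.8^2
E = 0.125 * 1028.0 * 9.81 * 14.4400
E = 18202.85 J/m^2

18202.85


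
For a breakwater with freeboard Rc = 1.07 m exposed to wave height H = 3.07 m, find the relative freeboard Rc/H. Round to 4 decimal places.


Relative freeboard = Rc / H
= 1.07 / 3.07
= 0.3485

0.3485


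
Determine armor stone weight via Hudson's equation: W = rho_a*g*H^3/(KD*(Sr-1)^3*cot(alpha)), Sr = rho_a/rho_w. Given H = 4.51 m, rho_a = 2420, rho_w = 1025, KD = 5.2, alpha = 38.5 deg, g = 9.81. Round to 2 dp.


Sr = rho_a / rho_w = 2420 / 1025 = 2.360976
(Sr - 1) = 1.360976
(Sr - 1)^3 = 2.520873
cot(38.5) = 1 / tan(38.5) = 1 / 0.795436 = 1.257172
Numerator = 2420 * 9.81 * 4.51^3 = 2177779.9695
Denominator = 5.2 * 2.520873 * 1.257172 = 16.479695
W = 2177779.9695 / 16.479695
W = 132149.29 N

132149.29


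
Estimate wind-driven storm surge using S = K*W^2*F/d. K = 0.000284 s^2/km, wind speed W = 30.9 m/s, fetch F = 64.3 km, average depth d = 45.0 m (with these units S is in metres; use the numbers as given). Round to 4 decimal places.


S = K * W^2 * F / d
W^2 = 30.9^2 = 954.81
S = 0.000284 * 954.81 * 64.3 / 45.0
Numerator = 0.000284 * 954.81 * 64.3 = 17.435976
S = 17.435976 / 45.0 = 0.3875 m

0.3875


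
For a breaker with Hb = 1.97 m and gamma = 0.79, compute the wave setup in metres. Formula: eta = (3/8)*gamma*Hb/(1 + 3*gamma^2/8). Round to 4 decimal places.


eta = (3/8) * gamma * Hb / (1 + 3*gamma^2/8)
Numerator = (3/8) * 0.79 * 1.97 = 0.583612
Denominator = 1 + 3*0.79^2/8 = 1 + 0.234038 = 1.234038
eta = 0.583612 / 1.234038
eta = 0.4729 m

0.4729


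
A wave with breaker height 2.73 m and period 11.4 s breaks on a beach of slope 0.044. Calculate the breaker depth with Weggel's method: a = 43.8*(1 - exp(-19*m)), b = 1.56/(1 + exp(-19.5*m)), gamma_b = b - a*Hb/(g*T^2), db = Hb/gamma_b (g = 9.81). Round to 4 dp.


a = 43.8 * (1 - exp(-19 * m))
exp(-19 * 0.044) = exp(-0.8360) = 0.433441
a = 43.8 * (1 - 0.433441) = 24.815292
b = 1.56 / (1 + exp(-19.5 * m))
exp(-19.5 * 0.044) = exp(-0.8580) = 0.424009
b = 1.56 / (1 + 0.424009) = 1.095498
Hb / (g * T^2) = 2.73 / (9.81 * 11.4^2) = 2.73 / 1274.9076 = 0.00214133
gamma_b = b - a * Hb/(g*T^2) = 1.095498 - 24.815292 * 0.00214133 = 1.042361
db = Hb / gamma_b = 2.73 / 1.042361
db = 2.6191 m

2.6191


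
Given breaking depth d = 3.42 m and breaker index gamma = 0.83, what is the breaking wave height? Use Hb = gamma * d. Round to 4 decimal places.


Hb = gamma * d
Hb = 0.83 * 3.42
Hb = 2.8386 m

2.8386


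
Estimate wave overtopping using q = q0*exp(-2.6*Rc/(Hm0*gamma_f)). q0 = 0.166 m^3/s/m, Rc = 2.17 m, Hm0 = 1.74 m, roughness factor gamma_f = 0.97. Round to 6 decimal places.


q = q0 * exp(-2.6 * Rc / (Hm0 * gamma_f))
Exponent = -2.6 * 2.17 / (1.74 * 0.97)
= -2.6 * 2.17 / 1.6878
= -3.342813
exp(-3.342813) = 0.035337
q = 0.166 * 0.035337
q = 0.005866 m^3/s/m

0.005866


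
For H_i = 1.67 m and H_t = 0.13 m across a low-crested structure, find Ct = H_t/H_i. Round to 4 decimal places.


Ct = H_t / H_i
Ct = 0.13 / 1.67
Ct = 0.0778

0.0778


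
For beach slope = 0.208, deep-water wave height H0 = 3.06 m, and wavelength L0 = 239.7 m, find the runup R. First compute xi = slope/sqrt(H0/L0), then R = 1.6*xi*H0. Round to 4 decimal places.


xi = slope / sqrt(H0/L0)
H0/L0 = 3.06/239.7 = 0.012766
sqrt(0.012766) = 0.112987
xi = 0.208 / 0.112987 = 1.840927
R = 1.6 * xi * H0 = 1.6 * 1.840927 * 3.06
R = 9.0132 m

9.0132


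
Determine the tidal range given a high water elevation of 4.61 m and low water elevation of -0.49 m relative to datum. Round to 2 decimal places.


Tidal range = High water - Low water
Tidal range = 4.61 - (-0.49)
Tidal range = 5.10 m

5.10


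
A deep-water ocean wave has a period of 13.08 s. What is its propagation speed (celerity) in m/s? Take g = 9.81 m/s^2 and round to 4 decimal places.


We use the deep-water celerity formula:
C = g * T / (2 * pi)
C = 9.81 * 13.08 / (2 * 3.14159...)
C = 128.314800 / 6.283185
C = 20.4219 m/s

20.4219


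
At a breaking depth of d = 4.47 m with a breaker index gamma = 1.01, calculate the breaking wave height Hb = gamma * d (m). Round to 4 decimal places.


Hb = gamma * d
Hb = 1.01 * 4.47
Hb = 4.5147 m

4.5147


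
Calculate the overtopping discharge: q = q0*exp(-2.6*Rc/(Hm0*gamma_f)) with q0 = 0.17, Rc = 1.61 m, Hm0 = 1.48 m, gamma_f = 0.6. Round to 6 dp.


q = q0 * exp(-2.6 * Rc / (Hm0 * gamma_f))
Exponent = -2.6 * 1.61 / (1.48 * 0.6)
= -2.6 * 1.61 / 0.8880
= -4.713964
exp(-4.713964) = 0.008969
q = 0.17 * 0.008969
q = 0.001525 m^3/s/m

0.001525


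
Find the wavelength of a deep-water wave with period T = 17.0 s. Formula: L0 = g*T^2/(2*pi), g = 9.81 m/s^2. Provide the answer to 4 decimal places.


L0 = g * T^2 / (2 * pi)
L0 = 9.81 * 17.0^2 / (2 * pi)
L0 = 9.81 * 289.0000 / 6.28319
L0 = 2835.0900 / 6.28319
L0 = 451.2186 m

451.2186


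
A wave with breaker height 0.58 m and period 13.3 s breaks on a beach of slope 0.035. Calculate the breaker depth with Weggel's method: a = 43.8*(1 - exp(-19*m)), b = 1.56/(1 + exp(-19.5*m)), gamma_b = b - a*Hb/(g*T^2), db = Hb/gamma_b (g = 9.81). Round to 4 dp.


a = 43.8 * (1 - exp(-19 * m))
exp(-19 * 0.035) = exp(-0.6650) = 0.514274
a = 43.8 * (1 - 0.514274) = 21.274819
b = 1.56 / (1 + exp(-19.5 * m))
exp(-19.5 * 0.035) = exp(-0.6825) = 0.505352
b = 1.56 / (1 + 0.505352) = 1.036302
Hb / (g * T^2) = 0.58 / (9.81 * 13.3^2) = 0.58 / 1735.2909 = 0.00033424
gamma_b = b - a * Hb/(g*T^2) = 1.036302 - 21.274819 * 0.00033424 = 1.029192
db = Hb / gamma_b = 0.58 / 1.029192
db = 0.5635 m

0.5635


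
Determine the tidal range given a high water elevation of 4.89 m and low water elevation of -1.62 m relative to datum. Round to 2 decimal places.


Tidal range = High water - Low water
Tidal range = 4.89 - (-1.62)
Tidal range = 6.51 m

6.51


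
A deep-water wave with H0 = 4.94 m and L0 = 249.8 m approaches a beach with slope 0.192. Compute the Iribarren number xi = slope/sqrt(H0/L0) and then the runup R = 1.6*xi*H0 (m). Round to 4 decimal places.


xi = slope / sqrt(H0/L0)
H0/L0 = 4.94/249.8 = 0.019776
sqrt(0.019776) = 0.140627
xi = 0.192 / 0.140627 = 1.365318
R = 1.6 * xi * H0 = 1.6 * 1.365318 * 4.94
R = 10.7915 m

10.7915


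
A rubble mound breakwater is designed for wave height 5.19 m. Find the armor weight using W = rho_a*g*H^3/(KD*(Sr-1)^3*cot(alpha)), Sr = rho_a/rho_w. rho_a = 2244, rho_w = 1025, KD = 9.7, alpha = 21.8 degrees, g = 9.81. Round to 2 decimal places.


Sr = rho_a / rho_w = 2244 / 1025 = 2.189268
(Sr - 1) = 1.189268
(Sr - 1)^3 = 1.682052
cot(21.8) = 1 / tan(21.8) = 1 / 0.399971 = 2.500178
Numerator = 2244 * 9.81 * 5.19^3 = 3077470.7476
Denominator = 9.7 * 1.682052 * 2.500178 = 40.792681
W = 3077470.7476 / 40.792681
W = 75441.74 N

75441.74


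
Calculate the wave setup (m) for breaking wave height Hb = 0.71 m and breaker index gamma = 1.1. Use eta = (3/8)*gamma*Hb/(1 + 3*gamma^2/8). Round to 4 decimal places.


eta = (3/8) * gamma * Hb / (1 + 3*gamma^2/8)
Numerator = (3/8) * 1.1 * 0.71 = 0.292875
Denominator = 1 + 3*1.1^2/8 = 1 + 0.453750 = 1.453750
eta = 0.292875 / 1.453750
eta = 0.2015 m

0.2015


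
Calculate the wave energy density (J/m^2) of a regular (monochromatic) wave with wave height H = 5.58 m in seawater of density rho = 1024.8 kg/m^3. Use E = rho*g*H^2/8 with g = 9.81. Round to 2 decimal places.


E = (1/8) * rho * g * H^2
E = (1/8) * 1024.8 * 9.81 * 5.58^2
E = 0.125 * 1024.8 * 9.81 * 31.1364
E = 39127.90 J/m^2

39127.90


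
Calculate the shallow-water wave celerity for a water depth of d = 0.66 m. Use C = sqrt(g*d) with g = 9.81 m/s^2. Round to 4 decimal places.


Using the shallow-water approximation:
C = sqrt(g * d) = sqrt(9.81 * 0.66)
C = sqrt(6.4746)
C = 2.5445 m/s

2.5445


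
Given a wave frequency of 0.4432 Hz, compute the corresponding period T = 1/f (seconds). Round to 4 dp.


T = 1 / f
T = 1 / 0.4432
T = 2.2563 s

2.2563


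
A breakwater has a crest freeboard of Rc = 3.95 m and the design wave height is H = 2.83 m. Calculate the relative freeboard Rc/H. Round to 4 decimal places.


Relative freeboard = Rc / H
= 3.95 / 2.83
= 1.3958

1.3958


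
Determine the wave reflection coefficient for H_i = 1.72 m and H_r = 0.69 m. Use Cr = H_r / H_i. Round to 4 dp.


Cr = H_r / H_i
Cr = 0.69 / 1.72
Cr = 0.4012

0.4012


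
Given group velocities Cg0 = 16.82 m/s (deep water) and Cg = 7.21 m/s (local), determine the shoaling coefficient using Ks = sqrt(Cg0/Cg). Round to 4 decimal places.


Ks = sqrt(Cg0 / Cg)
Ks = sqrt(16.82 / 7.21)
Ks = sqrt(2.3329)
Ks = 1.5274

1.5274


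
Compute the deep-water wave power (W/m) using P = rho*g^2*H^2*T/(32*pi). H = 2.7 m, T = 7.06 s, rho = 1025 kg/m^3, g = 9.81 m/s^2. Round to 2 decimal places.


P = rho * g^2 * H^2 * T / (32 * pi)
P = 1025 * 9.81^2 * 2.7^2 * 7.06 / (32 * pi)
P = 1025 * 96.2361 * 7.2900 * 7.06 / 100.53096
P = 50500.33 W/m

50500.33


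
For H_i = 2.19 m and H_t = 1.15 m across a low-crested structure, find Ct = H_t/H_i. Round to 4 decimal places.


Ct = H_t / H_i
Ct = 1.15 / 2.19
Ct = 0.5251

0.5251


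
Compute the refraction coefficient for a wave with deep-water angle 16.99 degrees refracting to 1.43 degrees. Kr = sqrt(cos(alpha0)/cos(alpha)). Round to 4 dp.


Kr = sqrt(cos(alpha0) / cos(alpha))
cos(16.99) = 0.956356
cos(1.43) = 0.999689
Kr = sqrt(0.956356 / 0.999689)
Kr = sqrt(0.956654)
Kr = 0.9781

0.9781


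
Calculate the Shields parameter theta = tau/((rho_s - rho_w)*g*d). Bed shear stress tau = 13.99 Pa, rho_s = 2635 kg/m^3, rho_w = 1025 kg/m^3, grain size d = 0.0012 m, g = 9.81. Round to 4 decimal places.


theta = tau / ((rho_s - rho_w) * g * d)
rho_s - rho_w = 2635 - 1025 = 1610
Denominator = 1610 * 9.81 * 0.0012 = 18.952920
theta = 13.99 / 18.952920
theta = 0.7381

0.7381


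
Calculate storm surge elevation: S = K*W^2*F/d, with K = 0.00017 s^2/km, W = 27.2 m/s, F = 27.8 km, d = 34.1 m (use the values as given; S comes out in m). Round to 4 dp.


S = K * W^2 * F / d
W^2 = 27.2^2 = 739.84
S = 0.00017 * 739.84 * 27.8 / 34.1
Numerator = 0.00017 * 739.84 * 27.8 = 3.496484
S = 3.496484 / 34.1 = 0.1025 m

0.1025


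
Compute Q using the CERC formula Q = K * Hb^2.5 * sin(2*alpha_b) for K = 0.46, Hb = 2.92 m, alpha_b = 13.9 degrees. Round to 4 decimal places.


Q = K * Hb^2.5 * sin(2 * alpha_b)
Hb^2.5 = 2.92^2.5 = 14.569919
sin(2 * 13.9) = sin(27.8) = 0.466387
Q = 0.46 * 14.569919 * 0.466387
Q = 3.1258 m^3/s

3.1258


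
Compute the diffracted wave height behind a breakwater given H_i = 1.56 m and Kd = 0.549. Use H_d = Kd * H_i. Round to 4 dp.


H_d = Kd * H_i
H_d = 0.549 * 1.56
H_d = 0.8564 m

0.8564


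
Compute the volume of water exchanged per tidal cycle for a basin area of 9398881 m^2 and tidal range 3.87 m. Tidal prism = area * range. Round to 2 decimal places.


Tidal prism = Area * Tidal range
P = 9398881 * 3.87
P = 36373669.47 m^3

36373669.47


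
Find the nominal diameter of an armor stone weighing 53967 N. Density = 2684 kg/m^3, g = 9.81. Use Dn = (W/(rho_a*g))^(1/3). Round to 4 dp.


V = W / (rho_a * g)
V = 53967 / (2684 * 9.81)
V = 53967 / 26330.04
V = 2.049636 m^3
Dn = V^(1/3) = 2.049636^(1/3)
Dn = 1.2703 m

1.2703


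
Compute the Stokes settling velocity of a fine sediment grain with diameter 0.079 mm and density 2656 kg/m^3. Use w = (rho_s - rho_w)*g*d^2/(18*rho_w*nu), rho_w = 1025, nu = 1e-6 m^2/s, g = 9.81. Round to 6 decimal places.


w = (rho_s - rho_w) * g * d^2 / (18 * rho_w * nu)
d = 0.079 mm = 0.000079 m
rho_s - rho_w = 2656 - 1025 = 1631
Numerator = 1631 * 9.81 * (0.000079)^2 = 0.000099856687
Denominator = 18 * 1025 * 1e-6 = 0.018450
w = 0.005412 m/s

0.005412


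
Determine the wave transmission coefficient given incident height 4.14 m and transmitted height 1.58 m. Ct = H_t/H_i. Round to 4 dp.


Ct = H_t / H_i
Ct = 1.58 / 4.14
Ct = 0.3816

0.3816


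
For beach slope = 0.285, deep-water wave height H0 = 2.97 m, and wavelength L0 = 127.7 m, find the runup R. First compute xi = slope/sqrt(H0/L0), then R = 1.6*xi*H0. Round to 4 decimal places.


xi = slope / sqrt(H0/L0)
H0/L0 = 2.97/127.7 = 0.023258
sqrt(0.023258) = 0.152505
xi = 0.285 / 0.152505 = 1.868797
R = 1.6 * xi * H0 = 1.6 * 1.868797 * 2.97
R = 8.8805 m

8.8805


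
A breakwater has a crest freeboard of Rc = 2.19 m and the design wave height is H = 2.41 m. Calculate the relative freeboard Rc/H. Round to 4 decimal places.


Relative freeboard = Rc / H
= 2.19 / 2.41
= 0.9087

0.9087


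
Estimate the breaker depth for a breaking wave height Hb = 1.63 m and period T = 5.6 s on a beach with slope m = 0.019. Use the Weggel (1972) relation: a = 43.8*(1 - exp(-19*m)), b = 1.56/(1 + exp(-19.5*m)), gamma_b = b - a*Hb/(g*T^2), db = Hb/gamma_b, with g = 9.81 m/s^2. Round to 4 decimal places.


a = 43.8 * (1 - exp(-19 * m))
exp(-19 * 0.019) = exp(-0.3610) = 0.696979
a = 43.8 * (1 - 0.696979) = 13.272320
b = 1.56 / (1 + exp(-19.5 * m))
exp(-19.5 * 0.019) = exp(-0.3705) = 0.690389
b = 1.56 / (1 + 0.690389) = 0.922864
Hb / (g * T^2) = 1.63 / (9.81 * 5.6^2) = 1.63 / 307.6416 = 0.00529837
gamma_b = b - a * Hb/(g*T^2) = 0.922864 - 13.272320 * 0.00529837 = 0.852543
db = Hb / gamma_b = 1.63 / 0.852543
db = 1.9119 m

1.9119


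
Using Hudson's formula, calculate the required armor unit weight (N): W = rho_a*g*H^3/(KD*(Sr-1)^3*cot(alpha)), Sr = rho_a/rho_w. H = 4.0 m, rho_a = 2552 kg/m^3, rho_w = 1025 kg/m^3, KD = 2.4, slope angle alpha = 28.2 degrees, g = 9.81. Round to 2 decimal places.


Sr = rho_a / rho_w = 2552 / 1025 = 2.489756
(Sr - 1) = 1.489756
(Sr - 1)^3 = 3.306325
cot(28.2) = 1 / tan(28.2) = 1 / 0.536195 = 1.864992
Numerator = 2552 * 9.81 * 4.0^3 = 1602247.6800
Denominator = 2.4 * 3.306325 * 1.864992 = 14.799047
W = 1602247.6800 / 14.799047
W = 108266.95 N

108266.95


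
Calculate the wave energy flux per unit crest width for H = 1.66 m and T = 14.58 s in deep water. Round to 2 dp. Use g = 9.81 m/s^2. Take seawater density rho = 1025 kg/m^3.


P = rho * g^2 * H^2 * T / (32 * pi)
P = 1025 * 9.81^2 * 1.66^2 * 14.58 / (32 * pi)
P = 1025 * 96.2361 * 2.7556 * 14.58 / 100.53096
P = 39421.73 W/m

39421.73


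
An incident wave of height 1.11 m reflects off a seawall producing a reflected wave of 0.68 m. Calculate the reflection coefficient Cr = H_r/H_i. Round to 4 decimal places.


Cr = H_r / H_i
Cr = 0.68 / 1.11
Cr = 0.6126

0.6126


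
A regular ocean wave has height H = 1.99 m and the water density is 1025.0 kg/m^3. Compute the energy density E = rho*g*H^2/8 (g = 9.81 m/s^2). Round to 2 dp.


E = (1/8) * rho * g * H^2
E = (1/8) * 1025.0 * 9.81 * 1.99^2
E = 0.125 * 1025.0 * 9.81 * 3.9601
E = 4977.47 J/m^2

4977.47


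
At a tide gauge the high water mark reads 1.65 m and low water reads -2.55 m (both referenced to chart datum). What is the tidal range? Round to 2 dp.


Tidal range = High water - Low water
Tidal range = 1.65 - (-2.55)
Tidal range = 4.20 m

4.20


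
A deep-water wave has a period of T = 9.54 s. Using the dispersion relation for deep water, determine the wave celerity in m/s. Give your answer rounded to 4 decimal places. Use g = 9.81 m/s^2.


We use the deep-water celerity formula:
C = g * T / (2 * pi)
C = 9.81 * 9.54 / (2 * 3.14159...)
C = 93.587400 / 6.283185
C = 14.8949 m/s

14.8949


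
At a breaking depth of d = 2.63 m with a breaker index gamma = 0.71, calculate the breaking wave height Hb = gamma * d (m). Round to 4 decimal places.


Hb = gamma * d
Hb = 0.71 * 2.63
Hb = 1.8673 m

1.8673


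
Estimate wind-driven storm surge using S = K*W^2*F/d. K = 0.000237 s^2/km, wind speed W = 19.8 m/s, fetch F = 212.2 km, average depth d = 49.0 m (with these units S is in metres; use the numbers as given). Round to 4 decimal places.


S = K * W^2 * F / d
W^2 = 19.8^2 = 392.04
S = 0.000237 * 392.04 * 212.2 / 49.0
Numerator = 0.000237 * 392.04 * 212.2 = 19.716240
S = 19.716240 / 49.0 = 0.4024 m

0.4024


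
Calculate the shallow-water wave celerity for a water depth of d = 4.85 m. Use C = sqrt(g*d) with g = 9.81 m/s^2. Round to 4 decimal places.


Using the shallow-water approximation:
C = sqrt(g * d) = sqrt(9.81 * 4.85)
C = sqrt(47.5785)
C = 6.8977 m/s

6.8977


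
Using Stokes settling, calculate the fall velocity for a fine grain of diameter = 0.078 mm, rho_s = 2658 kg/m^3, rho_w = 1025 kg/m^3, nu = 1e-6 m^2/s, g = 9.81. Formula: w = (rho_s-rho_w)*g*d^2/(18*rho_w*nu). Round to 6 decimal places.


w = (rho_s - rho_w) * g * d^2 / (18 * rho_w * nu)
d = 0.078 mm = 0.000078 m
rho_s - rho_w = 2658 - 1025 = 1633
Numerator = 1633 * 9.81 * (0.000078)^2 = 0.000097464037
Denominator = 18 * 1025 * 1e-6 = 0.018450
w = 0.005283 m/s

0.005283


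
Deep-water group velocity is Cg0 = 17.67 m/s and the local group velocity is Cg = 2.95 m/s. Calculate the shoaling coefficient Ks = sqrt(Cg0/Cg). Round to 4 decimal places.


Ks = sqrt(Cg0 / Cg)
Ks = sqrt(17.67 / 2.95)
Ks = sqrt(5.9898)
Ks = 2.4474

2.4474


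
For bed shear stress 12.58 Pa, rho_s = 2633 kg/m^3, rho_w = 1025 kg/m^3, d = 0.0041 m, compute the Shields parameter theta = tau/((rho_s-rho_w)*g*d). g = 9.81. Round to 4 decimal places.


theta = tau / ((rho_s - rho_w) * g * d)
rho_s - rho_w = 2633 - 1025 = 1608
Denominator = 1608 * 9.81 * 0.0041 = 64.675368
theta = 12.58 / 64.675368
theta = 0.1945

0.1945


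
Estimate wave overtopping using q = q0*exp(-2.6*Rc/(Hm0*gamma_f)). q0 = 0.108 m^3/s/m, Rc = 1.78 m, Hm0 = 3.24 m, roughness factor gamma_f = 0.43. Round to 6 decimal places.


q = q0 * exp(-2.6 * Rc / (Hm0 * gamma_f))
Exponent = -2.6 * 1.78 / (3.24 * 0.43)
= -2.6 * 1.78 / 1.3932
= -3.321849
exp(-3.321849) = 0.036086
q = 0.108 * 0.036086
q = 0.003897 m^3/s/m

0.003897


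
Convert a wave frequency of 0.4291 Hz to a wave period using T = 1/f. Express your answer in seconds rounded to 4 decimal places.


T = 1 / f
T = 1 / 0.4291
T = 2.3305 s

2.3305


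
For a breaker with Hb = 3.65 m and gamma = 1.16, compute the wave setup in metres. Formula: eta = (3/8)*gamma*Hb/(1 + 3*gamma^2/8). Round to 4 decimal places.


eta = (3/8) * gamma * Hb / (1 + 3*gamma^2/8)
Numerator = (3/8) * 1.16 * 3.65 = 1.587750
Denominator = 1 + 3*1.16^2/8 = 1 + 0.504600 = 1.504600
eta = 1.587750 / 1.504600
eta = 1.0553 m

1.0553


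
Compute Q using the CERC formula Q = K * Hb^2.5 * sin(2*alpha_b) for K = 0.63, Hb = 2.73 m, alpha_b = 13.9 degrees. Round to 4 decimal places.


Q = K * Hb^2.5 * sin(2 * alpha_b)
Hb^2.5 = 2.73^2.5 = 12.314212
sin(2 * 13.9) = sin(27.8) = 0.466387
Q = 0.63 * 12.314212 * 0.466387
Q = 3.6182 m^3/s

3.6182


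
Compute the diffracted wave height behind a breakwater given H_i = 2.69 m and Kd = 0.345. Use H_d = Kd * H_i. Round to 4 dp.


H_d = Kd * H_i
H_d = 0.345 * 2.69
H_d = 0.9281 m

0.9281


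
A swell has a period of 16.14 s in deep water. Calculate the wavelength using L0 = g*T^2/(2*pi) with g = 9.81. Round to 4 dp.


L0 = g * T^2 / (2 * pi)
L0 = 9.81 * 16.14^2 / (2 * pi)
L0 = 9.81 * 260.4996 / 6.28319
L0 = 2555.5011 / 6.28319
L0 = 406.7206 m

406.7206


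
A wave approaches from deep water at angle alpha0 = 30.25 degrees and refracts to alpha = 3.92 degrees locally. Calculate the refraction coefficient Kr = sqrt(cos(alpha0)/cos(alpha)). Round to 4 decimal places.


Kr = sqrt(cos(alpha0) / cos(alpha))
cos(30.25) = 0.863836
cos(3.92) = 0.997660
Kr = sqrt(0.863836 / 0.997660)
Kr = sqrt(0.865861)
Kr = 0.9305

0.9305


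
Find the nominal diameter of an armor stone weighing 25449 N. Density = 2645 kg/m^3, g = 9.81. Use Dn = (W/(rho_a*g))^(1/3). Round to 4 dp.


V = W / (rho_a * g)
V = 25449 / (2645 * 9.81)
V = 25449 / 25947.45
V = 0.980790 m^3
Dn = V^(1/3) = 0.980790^(1/3)
Dn = 0.9936 m

0.9936


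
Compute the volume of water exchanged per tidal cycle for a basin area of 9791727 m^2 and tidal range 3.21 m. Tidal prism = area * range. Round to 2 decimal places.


Tidal prism = Area * Tidal range
P = 9791727 * 3.21
P = 31431443.67 m^3

31431443.67


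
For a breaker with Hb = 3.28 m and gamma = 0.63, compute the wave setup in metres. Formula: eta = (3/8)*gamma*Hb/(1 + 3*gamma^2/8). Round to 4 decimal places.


eta = (3/8) * gamma * Hb / (1 + 3*gamma^2/8)
Numerator = (3/8) * 0.63 * 3.28 = 0.774900
Denominator = 1 + 3*0.63^2/8 = 1 + 0.148838 = 1.148838
eta = 0.774900 / 1.148838
eta = 0.6745 m

0.6745


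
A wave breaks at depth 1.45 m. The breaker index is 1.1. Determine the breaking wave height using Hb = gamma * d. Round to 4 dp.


Hb = gamma * d
Hb = 1.1 * 1.45
Hb = 1.5950 m

1.5950


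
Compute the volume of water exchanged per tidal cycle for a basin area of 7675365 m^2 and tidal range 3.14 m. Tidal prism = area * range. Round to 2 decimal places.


Tidal prism = Area * Tidal range
P = 7675365 * 3.14
P = 24100646.10 m^3

24100646.10


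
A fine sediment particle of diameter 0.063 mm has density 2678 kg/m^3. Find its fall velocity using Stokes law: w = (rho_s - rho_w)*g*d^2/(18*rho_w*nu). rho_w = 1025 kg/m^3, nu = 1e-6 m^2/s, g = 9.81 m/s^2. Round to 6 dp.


w = (rho_s - rho_w) * g * d^2 / (18 * rho_w * nu)
d = 0.063 mm = 0.000063 m
rho_s - rho_w = 2678 - 1025 = 1653
Numerator = 1653 * 9.81 * (0.000063)^2 = 0.000064361026
Denominator = 18 * 1025 * 1e-6 = 0.018450
w = 0.003488 m/s

0.003488


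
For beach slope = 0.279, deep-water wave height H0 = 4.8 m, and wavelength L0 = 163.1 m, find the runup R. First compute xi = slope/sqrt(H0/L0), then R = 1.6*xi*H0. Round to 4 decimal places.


xi = slope / sqrt(H0/L0)
H0/L0 = 4.8/163.1 = 0.029430
sqrt(0.029430) = 0.171551
xi = 0.279 / 0.171551 = 1.626337
R = 1.6 * xi * H0 = 1.6 * 1.626337 * 4.8
R = 12.4903 m

12.4903


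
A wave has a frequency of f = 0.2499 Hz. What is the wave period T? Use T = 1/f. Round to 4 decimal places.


T = 1 / f
T = 1 / 0.2499
T = 4.0016 s

4.0016


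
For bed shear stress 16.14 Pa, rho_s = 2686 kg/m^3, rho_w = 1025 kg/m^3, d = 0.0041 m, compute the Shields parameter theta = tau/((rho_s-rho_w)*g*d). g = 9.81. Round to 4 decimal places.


theta = tau / ((rho_s - rho_w) * g * d)
rho_s - rho_w = 2686 - 1025 = 1661
Denominator = 1661 * 9.81 * 0.0041 = 66.807081
theta = 16.14 / 66.807081
theta = 0.2416

0.2416


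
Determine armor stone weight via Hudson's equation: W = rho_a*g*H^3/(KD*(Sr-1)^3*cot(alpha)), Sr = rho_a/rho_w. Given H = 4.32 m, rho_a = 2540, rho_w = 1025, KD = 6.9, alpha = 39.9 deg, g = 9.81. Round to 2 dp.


Sr = rho_a / rho_w = 2540 / 1025 = 2.478049
(Sr - 1) = 1.478049
(Sr - 1)^3 = 3.228987
cot(39.9) = 1 / tan(39.9) = 1 / 0.836130 = 1.195987
Numerator = 2540 * 9.81 * 4.32^3 = 2008879.8585
Denominator = 6.9 * 3.228987 * 1.195987 = 26.646594
W = 2008879.8585 / 26.646594
W = 75389.74 N

75389.74


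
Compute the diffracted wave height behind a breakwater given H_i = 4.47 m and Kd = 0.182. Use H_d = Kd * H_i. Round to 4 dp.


H_d = Kd * H_i
H_d = 0.182 * 4.47
H_d = 0.8135 m

0.8135


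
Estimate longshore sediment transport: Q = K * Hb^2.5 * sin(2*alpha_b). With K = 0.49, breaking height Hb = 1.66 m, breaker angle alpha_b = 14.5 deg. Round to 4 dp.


Q = K * Hb^2.5 * sin(2 * alpha_b)
Hb^2.5 = 1.66^2.5 = 3.550342
sin(2 * 14.5) = sin(29.0) = 0.484810
Q = 0.49 * 3.550342 * 0.484810
Q = 0.8434 m^3/s

0.8434


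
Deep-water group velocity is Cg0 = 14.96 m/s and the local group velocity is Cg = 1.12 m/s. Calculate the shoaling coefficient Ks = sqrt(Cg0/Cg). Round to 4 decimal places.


Ks = sqrt(Cg0 / Cg)
Ks = sqrt(14.96 / 1.12)
Ks = sqrt(13.3571)
Ks = 3.6547

3.6547


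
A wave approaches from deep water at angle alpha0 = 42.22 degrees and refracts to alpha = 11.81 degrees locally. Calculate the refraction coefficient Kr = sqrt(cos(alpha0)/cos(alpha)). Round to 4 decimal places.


Kr = sqrt(cos(alpha0) / cos(alpha))
cos(42.22) = 0.740570
cos(11.81) = 0.978832
Kr = sqrt(0.740570 / 0.978832)
Kr = sqrt(0.756586)
Kr = 0.8698

0.8698


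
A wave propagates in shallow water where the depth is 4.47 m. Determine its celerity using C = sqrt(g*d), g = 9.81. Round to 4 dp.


Using the shallow-water approximation:
C = sqrt(g * d) = sqrt(9.81 * 4.47)
C = sqrt(43.8507)
C = 6.6220 m/s

6.6220


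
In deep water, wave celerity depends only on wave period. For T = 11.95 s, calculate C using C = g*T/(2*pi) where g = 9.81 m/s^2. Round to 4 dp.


We use the deep-water celerity formula:
C = g * T / (2 * pi)
C = 9.81 * 11.95 / (2 * 3.14159...)
C = 117.229500 / 6.283185
C = 18.6577 m/s

18.6577


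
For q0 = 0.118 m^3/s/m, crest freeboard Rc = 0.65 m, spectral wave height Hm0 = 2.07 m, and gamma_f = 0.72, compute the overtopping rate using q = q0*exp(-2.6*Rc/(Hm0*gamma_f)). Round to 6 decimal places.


q = q0 * exp(-2.6 * Rc / (Hm0 * gamma_f))
Exponent = -2.6 * 0.65 / (2.07 * 0.72)
= -2.6 * 0.65 / 1.4904
= -1.133924
exp(-1.133924) = 0.321768
q = 0.118 * 0.321768
q = 0.037969 m^3/s/m

0.037969


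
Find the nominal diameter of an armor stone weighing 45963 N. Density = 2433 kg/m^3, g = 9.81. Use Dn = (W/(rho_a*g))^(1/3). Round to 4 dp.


V = W / (rho_a * g)
V = 45963 / (2433 * 9.81)
V = 45963 / 23867.73
V = 1.925738 m^3
Dn = V^(1/3) = 1.925738^(1/3)
Dn = 1.2441 m

1.2441


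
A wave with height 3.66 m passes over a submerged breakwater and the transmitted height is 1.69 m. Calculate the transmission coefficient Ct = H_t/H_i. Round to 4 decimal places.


Ct = H_t / H_i
Ct = 1.69 / 3.66
Ct = 0.4617

0.4617


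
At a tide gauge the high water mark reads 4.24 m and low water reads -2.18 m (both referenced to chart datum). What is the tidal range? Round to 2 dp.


Tidal range = High water - Low water
Tidal range = 4.24 - (-2.18)
Tidal range = 6.42 m

6.42


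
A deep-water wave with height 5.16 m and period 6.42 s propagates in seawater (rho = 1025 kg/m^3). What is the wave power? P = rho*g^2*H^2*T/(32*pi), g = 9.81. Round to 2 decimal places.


P = rho * g^2 * H^2 * T / (32 * pi)
P = 1025 * 9.81^2 * 5.16^2 * 6.42 / (32 * pi)
P = 1025 * 96.2361 * 26.6256 * 6.42 / 100.53096
P = 167724.48 W/m

167724.48


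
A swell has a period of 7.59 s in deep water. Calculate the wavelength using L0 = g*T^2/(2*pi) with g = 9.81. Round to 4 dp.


L0 = g * T^2 / (2 * pi)
L0 = 9.81 * 7.59^2 / (2 * pi)
L0 = 9.81 * 57.6081 / 6.28319
L0 = 565.1355 / 6.28319
L0 = 89.9441 m

89.9441


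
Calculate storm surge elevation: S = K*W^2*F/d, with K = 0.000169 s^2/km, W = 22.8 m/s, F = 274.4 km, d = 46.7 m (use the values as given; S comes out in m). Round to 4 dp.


S = K * W^2 * F / d
W^2 = 22.8^2 = 519.84
S = 0.000169 * 519.84 * 274.4 / 46.7
Numerator = 0.000169 * 519.84 * 274.4 = 24.106852
S = 24.106852 / 46.7 = 0.5162 m

0.5162


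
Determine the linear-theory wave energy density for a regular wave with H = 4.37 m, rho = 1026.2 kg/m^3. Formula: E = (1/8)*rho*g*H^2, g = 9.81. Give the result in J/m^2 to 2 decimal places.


E = (1/8) * rho * g * H^2
E = (1/8) * 1026.2 * 9.81 * 4.37^2
E = 0.125 * 1026.2 * 9.81 * 19.0969
E = 24031.11 J/m^2

24031.11


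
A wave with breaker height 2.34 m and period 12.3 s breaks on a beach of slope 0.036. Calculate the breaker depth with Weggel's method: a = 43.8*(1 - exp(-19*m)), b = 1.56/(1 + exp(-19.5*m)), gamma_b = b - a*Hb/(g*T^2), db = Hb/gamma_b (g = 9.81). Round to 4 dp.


a = 43.8 * (1 - exp(-19 * m))
exp(-19 * 0.036) = exp(-0.6840) = 0.504595
a = 43.8 * (1 - 0.504595) = 21.698758
b = 1.56 / (1 + exp(-19.5 * m))
exp(-19.5 * 0.036) = exp(-0.7020) = 0.495593
b = 1.56 / (1 + 0.495593) = 1.043064
Hb / (g * T^2) = 2.34 / (9.81 * 12.3^2) = 2.34 / 1484.1549 = 0.00157665
gamma_b = b - a * Hb/(g*T^2) = 1.043064 - 21.698758 * 0.00157665 = 1.008853
db = Hb / gamma_b = 2.34 / 1.008853
db = 2.3195 m

2.3195
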